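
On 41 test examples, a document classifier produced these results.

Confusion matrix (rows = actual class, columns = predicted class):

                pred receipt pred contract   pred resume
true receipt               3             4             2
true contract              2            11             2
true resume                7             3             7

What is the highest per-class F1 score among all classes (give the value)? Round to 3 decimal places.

Per-class F1 score (2·TP/(2·TP+FP+FN)):
  receipt: TP=3, FP=2+7=9, FN=4+2=6 → 6/21 = 0.2857
  contract: TP=11, FP=4+3=7, FN=2+2=4 → 22/33 = 0.6667
  resume: TP=7, FP=2+2=4, FN=7+3=10 → 14/28 = 0.5000
Highest is class 'contract' with F1 score = 0.667.

0.667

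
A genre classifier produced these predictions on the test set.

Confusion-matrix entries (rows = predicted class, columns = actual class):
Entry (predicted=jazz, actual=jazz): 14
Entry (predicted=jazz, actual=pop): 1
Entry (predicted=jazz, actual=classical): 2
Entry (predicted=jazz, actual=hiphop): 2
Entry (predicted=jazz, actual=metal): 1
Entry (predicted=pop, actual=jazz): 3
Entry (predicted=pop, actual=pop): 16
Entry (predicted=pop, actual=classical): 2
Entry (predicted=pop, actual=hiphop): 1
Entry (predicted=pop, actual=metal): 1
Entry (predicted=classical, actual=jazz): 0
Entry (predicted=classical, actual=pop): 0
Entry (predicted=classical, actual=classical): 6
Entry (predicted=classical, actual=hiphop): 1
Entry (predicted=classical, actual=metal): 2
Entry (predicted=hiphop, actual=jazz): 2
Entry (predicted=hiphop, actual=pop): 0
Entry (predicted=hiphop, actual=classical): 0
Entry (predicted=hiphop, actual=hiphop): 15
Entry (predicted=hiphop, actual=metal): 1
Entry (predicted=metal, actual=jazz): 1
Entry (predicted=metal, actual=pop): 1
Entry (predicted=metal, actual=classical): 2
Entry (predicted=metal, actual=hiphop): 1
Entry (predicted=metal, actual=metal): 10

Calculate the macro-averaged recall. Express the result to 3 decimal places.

0.701

Per-class recall (TP/(TP+FN)):
  jazz: TP=14, FN=3+0+2+1=6 → 14/20 = 0.7000
  pop: TP=16, FN=1+0+0+1=2 → 16/18 = 0.8889
  classical: TP=6, FN=2+2+0+2=6 → 6/12 = 0.5000
  hiphop: TP=15, FN=2+1+1+1=5 → 15/20 = 0.7500
  metal: TP=10, FN=1+1+2+1=5 → 10/15 = 0.6667
Macro-recall = mean = (0.7000 + 0.8889 + 0.5000 + 0.7500 + 0.6667) / 5 = 0.701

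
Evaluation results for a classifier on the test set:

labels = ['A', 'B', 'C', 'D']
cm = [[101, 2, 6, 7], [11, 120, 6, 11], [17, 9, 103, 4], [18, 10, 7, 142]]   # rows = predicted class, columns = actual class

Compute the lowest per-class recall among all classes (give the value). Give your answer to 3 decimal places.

0.687

Per-class recall (TP/(TP+FN)):
  A: TP=101, FN=11+17+18=46 → 101/147 = 0.6871
  B: TP=120, FN=2+9+10=21 → 120/141 = 0.8511
  C: TP=103, FN=6+6+7=19 → 103/122 = 0.8443
  D: TP=142, FN=7+11+4=22 → 142/164 = 0.8659
Lowest is class 'A' with recall = 0.687.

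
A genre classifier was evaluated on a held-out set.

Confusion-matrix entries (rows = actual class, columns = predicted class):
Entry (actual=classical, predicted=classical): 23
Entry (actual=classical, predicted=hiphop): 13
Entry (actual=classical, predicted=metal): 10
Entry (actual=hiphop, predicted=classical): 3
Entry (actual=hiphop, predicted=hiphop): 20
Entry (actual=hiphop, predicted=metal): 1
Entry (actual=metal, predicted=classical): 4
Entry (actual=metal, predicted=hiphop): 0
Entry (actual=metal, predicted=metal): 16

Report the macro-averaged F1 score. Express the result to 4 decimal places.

0.6626

Per-class F1 score (2·TP/(2·TP+FP+FN)):
  classical: TP=23, FP=3+4=7, FN=13+10=23 → 46/76 = 0.60526
  hiphop: TP=20, FP=13+0=13, FN=3+1=4 → 40/57 = 0.70175
  metal: TP=16, FP=10+1=11, FN=4+0=4 → 32/47 = 0.68085
Macro-F1 score = mean = (0.60526 + 0.70175 + 0.68085) / 3 = 0.6626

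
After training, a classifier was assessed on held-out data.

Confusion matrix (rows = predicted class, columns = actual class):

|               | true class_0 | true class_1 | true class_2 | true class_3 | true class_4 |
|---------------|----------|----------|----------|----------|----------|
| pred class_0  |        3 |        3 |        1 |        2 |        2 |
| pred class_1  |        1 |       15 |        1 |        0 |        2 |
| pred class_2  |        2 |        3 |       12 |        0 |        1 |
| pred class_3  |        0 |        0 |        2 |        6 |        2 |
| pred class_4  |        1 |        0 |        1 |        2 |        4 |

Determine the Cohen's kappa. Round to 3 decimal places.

Observed agreement pₒ = trace/N = 40/66 = 0.6061
Expected agreement pₑ = Σ (rowᵢ·colᵢ)/N² = (7·11 + 21·19 + 17·18 + 10·10 + 11·8)/66² = 0.2227
κ = (pₒ − pₑ)/(1 − pₑ) = (0.6061 − 0.2227)/(1 − 0.2227) = 0.493

0.493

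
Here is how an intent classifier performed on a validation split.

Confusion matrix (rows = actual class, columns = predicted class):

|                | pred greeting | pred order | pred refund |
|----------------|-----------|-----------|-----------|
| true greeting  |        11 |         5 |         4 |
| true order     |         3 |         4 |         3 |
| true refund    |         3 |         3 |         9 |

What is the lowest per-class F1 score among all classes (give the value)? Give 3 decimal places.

0.364

Per-class F1 score (2·TP/(2·TP+FP+FN)):
  greeting: TP=11, FP=3+3=6, FN=5+4=9 → 22/37 = 0.5946
  order: TP=4, FP=5+3=8, FN=3+3=6 → 8/22 = 0.3636
  refund: TP=9, FP=4+3=7, FN=3+3=6 → 18/31 = 0.5806
Lowest is class 'order' with F1 score = 0.364.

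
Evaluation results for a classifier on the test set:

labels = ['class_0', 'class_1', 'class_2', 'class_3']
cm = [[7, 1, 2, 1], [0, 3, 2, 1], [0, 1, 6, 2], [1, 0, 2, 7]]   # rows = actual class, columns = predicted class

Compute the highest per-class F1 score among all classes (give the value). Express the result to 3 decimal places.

0.737

Per-class F1 score (2·TP/(2·TP+FP+FN)):
  class_0: TP=7, FP=0+0+1=1, FN=1+2+1=4 → 14/19 = 0.7368
  class_1: TP=3, FP=1+1+0=2, FN=0+2+1=3 → 6/11 = 0.5455
  class_2: TP=6, FP=2+2+2=6, FN=0+1+2=3 → 12/21 = 0.5714
  class_3: TP=7, FP=1+1+2=4, FN=1+0+2=3 → 14/21 = 0.6667
Highest is class 'class_0' with F1 score = 0.737.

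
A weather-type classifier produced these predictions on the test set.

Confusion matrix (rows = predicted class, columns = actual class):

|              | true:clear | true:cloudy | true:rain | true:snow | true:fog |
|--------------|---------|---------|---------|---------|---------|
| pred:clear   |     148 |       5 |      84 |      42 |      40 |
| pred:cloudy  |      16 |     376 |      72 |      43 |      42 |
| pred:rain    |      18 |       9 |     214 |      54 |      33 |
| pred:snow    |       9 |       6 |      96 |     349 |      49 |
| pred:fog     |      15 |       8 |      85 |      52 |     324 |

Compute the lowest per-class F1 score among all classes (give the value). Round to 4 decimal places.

0.4869

Per-class F1 score (2·TP/(2·TP+FP+FN)):
  clear: TP=148, FP=5+84+42+40=171, FN=16+18+9+15=58 → 296/525 = 0.56381
  cloudy: TP=376, FP=16+72+43+42=173, FN=5+9+6+8=28 → 752/953 = 0.78909
  rain: TP=214, FP=18+9+54+33=114, FN=84+72+96+85=337 → 428/879 = 0.48692
  snow: TP=349, FP=9+6+96+49=160, FN=42+43+54+52=191 → 698/1049 = 0.66540
  fog: TP=324, FP=15+8+85+52=160, FN=40+42+33+49=164 → 648/972 = 0.66667
Lowest is class 'rain' with F1 score = 0.4869.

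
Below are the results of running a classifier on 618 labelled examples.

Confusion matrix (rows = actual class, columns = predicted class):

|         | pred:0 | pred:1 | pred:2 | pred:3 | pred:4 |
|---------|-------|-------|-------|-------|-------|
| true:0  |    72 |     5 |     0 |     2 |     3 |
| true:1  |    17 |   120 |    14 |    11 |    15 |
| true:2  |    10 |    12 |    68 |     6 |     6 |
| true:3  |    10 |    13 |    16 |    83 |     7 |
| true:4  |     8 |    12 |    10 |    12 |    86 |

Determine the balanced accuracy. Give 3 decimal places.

0.708

Balanced accuracy = mean of per-class recall.
  0: recall = 72/82 = 0.8780
  1: recall = 120/177 = 0.6780
  2: recall = 68/102 = 0.6667
  3: recall = 83/129 = 0.6434
  4: recall = 86/128 = 0.6719
Mean = (0.8780 + 0.6780 + 0.6667 + 0.6434 + 0.6719) / 5 = 0.708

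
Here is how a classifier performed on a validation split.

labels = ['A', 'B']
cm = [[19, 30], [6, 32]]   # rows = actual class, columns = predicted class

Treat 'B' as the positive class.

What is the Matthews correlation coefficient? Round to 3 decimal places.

MCC = (TP·TN − FP·FN) / √((TP+FP)(TP+FN)(TN+FP)(TN+FN))
Numerator = 32·19 − 30·6 = 428
Denominator = √(62·38·49·25) = √2886100 = 1698.8526
MCC = 428 / 1698.8526 = 0.252

0.252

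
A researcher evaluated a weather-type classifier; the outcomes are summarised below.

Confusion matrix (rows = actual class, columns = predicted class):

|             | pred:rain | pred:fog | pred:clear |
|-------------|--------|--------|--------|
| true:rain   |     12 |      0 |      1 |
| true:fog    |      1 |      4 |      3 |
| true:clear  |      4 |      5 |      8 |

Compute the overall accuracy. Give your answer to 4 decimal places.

Accuracy = trace / total = (12+4+8=24) / 38 = 24/38 = 0.6316

0.6316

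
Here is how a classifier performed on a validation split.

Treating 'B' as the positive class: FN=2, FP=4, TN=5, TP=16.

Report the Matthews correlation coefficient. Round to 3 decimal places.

MCC = (TP·TN − FP·FN) / √((TP+FP)(TP+FN)(TN+FP)(TN+FN))
Numerator = 16·5 − 4·2 = 72
Denominator = √(20·18·9·7) = √22680 = 150.5988
MCC = 72 / 150.5988 = 0.478

0.478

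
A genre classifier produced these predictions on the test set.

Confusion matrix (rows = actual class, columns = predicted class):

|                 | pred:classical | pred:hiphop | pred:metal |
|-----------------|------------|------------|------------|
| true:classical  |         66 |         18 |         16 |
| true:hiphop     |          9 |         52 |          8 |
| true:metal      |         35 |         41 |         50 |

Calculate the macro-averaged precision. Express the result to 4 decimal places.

Per-class precision (TP/(TP+FP)):
  classical: TP=66, FP=9+35=44 → 66/110 = 0.60000
  hiphop: TP=52, FP=18+41=59 → 52/111 = 0.46847
  metal: TP=50, FP=16+8=24 → 50/74 = 0.67568
Macro-precision = mean = (0.60000 + 0.46847 + 0.67568) / 3 = 0.5814

0.5814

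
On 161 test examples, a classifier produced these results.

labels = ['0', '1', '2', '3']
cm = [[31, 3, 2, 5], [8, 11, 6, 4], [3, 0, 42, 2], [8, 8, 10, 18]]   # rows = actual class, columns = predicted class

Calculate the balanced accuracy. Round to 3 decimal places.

Balanced accuracy = mean of per-class recall.
  0: recall = 31/41 = 0.7561
  1: recall = 11/29 = 0.3793
  2: recall = 42/47 = 0.8936
  3: recall = 18/44 = 0.4091
Mean = (0.7561 + 0.3793 + 0.8936 + 0.4091) / 4 = 0.610

0.610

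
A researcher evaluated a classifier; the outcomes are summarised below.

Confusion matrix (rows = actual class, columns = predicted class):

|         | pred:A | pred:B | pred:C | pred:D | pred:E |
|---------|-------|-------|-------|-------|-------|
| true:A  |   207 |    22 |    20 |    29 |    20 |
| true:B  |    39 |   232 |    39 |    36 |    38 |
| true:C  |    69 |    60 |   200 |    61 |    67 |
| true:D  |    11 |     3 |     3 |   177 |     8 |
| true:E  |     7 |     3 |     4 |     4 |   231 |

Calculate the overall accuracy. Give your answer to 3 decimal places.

0.658

Accuracy = trace / total = (207+232+200+177+231=1047) / 1590 = 1047/1590 = 0.658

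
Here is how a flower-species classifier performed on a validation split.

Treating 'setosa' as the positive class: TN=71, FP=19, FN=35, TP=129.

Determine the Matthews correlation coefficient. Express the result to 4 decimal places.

0.5582

MCC = (TP·TN − FP·FN) / √((TP+FP)(TP+FN)(TN+FP)(TN+FN))
Numerator = 129·71 − 19·35 = 8494
Denominator = √(148·164·90·106) = √231554880 = 15216.9274
MCC = 8494 / 15216.9274 = 0.5582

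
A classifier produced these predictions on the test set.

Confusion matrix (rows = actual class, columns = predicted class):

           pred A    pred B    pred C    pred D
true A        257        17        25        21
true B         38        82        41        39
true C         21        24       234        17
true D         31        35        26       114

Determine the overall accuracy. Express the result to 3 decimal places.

0.672

Accuracy = trace / total = (257+82+234+114=687) / 1022 = 687/1022 = 0.672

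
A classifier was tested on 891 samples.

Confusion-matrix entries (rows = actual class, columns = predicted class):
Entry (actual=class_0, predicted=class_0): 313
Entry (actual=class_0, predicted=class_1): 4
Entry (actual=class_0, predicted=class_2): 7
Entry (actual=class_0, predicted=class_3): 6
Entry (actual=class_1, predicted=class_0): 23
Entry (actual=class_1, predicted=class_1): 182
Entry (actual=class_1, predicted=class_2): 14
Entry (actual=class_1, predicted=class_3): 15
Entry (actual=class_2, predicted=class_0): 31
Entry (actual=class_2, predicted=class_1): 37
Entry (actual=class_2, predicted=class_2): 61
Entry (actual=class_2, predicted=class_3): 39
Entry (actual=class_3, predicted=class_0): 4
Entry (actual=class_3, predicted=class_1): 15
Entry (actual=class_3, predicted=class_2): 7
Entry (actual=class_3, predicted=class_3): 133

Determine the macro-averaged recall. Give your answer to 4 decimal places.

Per-class recall (TP/(TP+FN)):
  class_0: TP=313, FN=4+7+6=17 → 313/330 = 0.94848
  class_1: TP=182, FN=23+14+15=52 → 182/234 = 0.77778
  class_2: TP=61, FN=31+37+39=107 → 61/168 = 0.36310
  class_3: TP=133, FN=4+15+7=26 → 133/159 = 0.83648
Macro-recall = mean = (0.94848 + 0.77778 + 0.36310 + 0.83648) / 4 = 0.7315

0.7315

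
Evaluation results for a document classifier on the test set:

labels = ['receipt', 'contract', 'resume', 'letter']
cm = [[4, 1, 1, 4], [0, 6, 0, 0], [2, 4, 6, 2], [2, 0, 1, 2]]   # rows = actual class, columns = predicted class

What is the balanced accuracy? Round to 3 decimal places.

0.557

Balanced accuracy = mean of per-class recall.
  receipt: recall = 4/10 = 0.4000
  contract: recall = 6/6 = 1.0000
  resume: recall = 6/14 = 0.4286
  letter: recall = 2/5 = 0.4000
Mean = (0.4000 + 1.0000 + 0.4286 + 0.4000) / 4 = 0.557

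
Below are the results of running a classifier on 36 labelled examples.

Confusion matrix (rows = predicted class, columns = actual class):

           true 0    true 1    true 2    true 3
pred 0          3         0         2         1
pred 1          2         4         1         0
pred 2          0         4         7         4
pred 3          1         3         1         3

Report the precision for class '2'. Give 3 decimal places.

One-vs-rest for '2': TP = diagonal; FP = other classes predicted '2'; FN = '2' predicted as other.
precision = TP/(TP+FP).
2: TP=7, FP=0+4+4=8 → 7/15 = 0.4667

0.467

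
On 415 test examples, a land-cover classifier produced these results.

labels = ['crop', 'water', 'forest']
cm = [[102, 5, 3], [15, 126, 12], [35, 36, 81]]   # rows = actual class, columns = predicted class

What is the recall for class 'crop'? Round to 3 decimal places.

0.927

Treat 'crop' as positive and all other classes as negative.
recall = TP/(TP+FN).
crop: TP=102, FN=5+3=8 → 102/110 = 0.9273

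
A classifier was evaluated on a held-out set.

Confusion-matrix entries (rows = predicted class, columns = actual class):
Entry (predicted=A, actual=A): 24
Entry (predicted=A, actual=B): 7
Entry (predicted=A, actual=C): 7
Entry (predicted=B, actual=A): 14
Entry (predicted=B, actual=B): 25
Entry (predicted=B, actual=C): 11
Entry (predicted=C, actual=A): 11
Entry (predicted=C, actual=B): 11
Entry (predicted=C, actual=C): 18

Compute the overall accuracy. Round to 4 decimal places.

Accuracy = trace / total = (24+25+18=67) / 128 = 67/128 = 0.5234

0.5234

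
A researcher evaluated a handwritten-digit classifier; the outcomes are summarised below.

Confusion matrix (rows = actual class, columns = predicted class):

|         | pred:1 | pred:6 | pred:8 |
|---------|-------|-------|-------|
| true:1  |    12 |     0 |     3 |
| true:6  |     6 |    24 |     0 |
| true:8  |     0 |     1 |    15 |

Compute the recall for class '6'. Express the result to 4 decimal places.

0.8000

One-vs-rest for '6': TP = diagonal; FP = other classes predicted '6'; FN = '6' predicted as other.
recall = TP/(TP+FN).
6: TP=24, FN=6+0=6 → 24/30 = 0.80000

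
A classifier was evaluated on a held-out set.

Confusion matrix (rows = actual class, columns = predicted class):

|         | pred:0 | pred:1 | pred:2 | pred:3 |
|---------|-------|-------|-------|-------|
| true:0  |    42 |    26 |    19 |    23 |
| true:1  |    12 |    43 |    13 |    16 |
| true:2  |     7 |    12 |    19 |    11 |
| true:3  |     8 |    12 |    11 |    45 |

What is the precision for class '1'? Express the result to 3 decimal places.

Take TP from the diagonal, FP from the rest of the '1' prediction marginal, FN from the rest of the '1' actual marginal.
precision = TP/(TP+FP).
1: TP=43, FP=26+12+12=50 → 43/93 = 0.4624

0.462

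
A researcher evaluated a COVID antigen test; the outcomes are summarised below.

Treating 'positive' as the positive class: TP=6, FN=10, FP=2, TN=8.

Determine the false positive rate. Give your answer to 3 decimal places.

FPR = FP/(FP+TN) = 2/(2+8) = 0.200

0.200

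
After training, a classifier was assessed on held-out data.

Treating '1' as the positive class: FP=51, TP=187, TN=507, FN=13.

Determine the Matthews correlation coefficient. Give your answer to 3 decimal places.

0.801

MCC = (TP·TN − FP·FN) / √((TP+FP)(TP+FN)(TN+FP)(TN+FN))
Numerator = 187·507 − 51·13 = 94146
Denominator = √(238·200·558·520) = √13811616000 = 117522.8318
MCC = 94146 / 117522.8318 = 0.801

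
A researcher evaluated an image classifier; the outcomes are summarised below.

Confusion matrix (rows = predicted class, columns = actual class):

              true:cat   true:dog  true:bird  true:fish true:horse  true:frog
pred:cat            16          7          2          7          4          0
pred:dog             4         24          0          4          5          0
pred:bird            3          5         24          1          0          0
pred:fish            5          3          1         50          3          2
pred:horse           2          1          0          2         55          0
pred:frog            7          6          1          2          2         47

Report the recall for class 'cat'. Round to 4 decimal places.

0.4324

Take TP from the diagonal, FP from the rest of the 'cat' prediction marginal, FN from the rest of the 'cat' actual marginal.
recall = TP/(TP+FN).
cat: TP=16, FN=4+3+5+2+7=21 → 16/37 = 0.43243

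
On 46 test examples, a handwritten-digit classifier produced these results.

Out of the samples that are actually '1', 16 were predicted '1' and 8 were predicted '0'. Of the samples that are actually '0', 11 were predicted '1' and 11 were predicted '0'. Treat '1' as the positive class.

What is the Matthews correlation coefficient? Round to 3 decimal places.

0.169

MCC = (TP·TN − FP·FN) / √((TP+FP)(TP+FN)(TN+FP)(TN+FN))
Numerator = 16·11 − 11·8 = 88
Denominator = √(27·24·22·19) = √270864 = 520.4460
MCC = 88 / 520.4460 = 0.169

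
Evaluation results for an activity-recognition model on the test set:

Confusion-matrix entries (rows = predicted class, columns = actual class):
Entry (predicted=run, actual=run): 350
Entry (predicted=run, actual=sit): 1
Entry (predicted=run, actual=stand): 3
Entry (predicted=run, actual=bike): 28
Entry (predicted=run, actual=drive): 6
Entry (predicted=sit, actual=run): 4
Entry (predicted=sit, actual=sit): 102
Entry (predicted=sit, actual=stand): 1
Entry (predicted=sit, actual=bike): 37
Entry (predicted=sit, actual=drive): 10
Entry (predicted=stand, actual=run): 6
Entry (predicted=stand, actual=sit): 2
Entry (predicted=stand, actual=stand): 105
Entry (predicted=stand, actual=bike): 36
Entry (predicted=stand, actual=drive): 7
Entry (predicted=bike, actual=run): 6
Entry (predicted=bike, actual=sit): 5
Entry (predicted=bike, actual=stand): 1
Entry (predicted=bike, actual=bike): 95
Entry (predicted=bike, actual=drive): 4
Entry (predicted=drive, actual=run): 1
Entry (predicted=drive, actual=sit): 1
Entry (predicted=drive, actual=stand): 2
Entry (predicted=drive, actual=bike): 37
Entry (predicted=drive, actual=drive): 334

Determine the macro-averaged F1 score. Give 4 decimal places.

Per-class F1 score (2·TP/(2·TP+FP+FN)):
  run: TP=350, FP=1+3+28+6=38, FN=4+6+6+1=17 → 700/755 = 0.92715
  sit: TP=102, FP=4+1+37+10=52, FN=1+2+5+1=9 → 204/265 = 0.76981
  stand: TP=105, FP=6+2+36+7=51, FN=3+1+1+2=7 → 210/268 = 0.78358
  bike: TP=95, FP=6+5+1+4=16, FN=28+37+36+37=138 → 190/344 = 0.55233
  drive: TP=334, FP=1+1+2+37=41, FN=6+10+7+4=27 → 668/736 = 0.90761
Macro-F1 score = mean = (0.92715 + 0.76981 + 0.78358 + 0.55233 + 0.90761) / 5 = 0.7881

0.7881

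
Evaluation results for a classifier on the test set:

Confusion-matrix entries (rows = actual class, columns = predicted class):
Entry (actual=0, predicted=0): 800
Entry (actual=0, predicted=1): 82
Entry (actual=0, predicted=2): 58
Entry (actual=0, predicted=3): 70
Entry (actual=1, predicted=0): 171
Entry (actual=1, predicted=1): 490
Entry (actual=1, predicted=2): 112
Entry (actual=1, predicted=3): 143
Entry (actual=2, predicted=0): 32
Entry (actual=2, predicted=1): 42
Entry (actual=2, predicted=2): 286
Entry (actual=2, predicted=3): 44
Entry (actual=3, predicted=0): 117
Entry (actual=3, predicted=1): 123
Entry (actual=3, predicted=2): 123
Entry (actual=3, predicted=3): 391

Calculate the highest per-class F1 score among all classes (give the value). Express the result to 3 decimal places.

Per-class F1 score (2·TP/(2·TP+FP+FN)):
  0: TP=800, FP=171+32+117=320, FN=82+58+70=210 → 1600/2130 = 0.7512
  1: TP=490, FP=82+42+123=247, FN=171+112+143=426 → 980/1653 = 0.5929
  2: TP=286, FP=58+112+123=293, FN=32+42+44=118 → 572/983 = 0.5819
  3: TP=391, FP=70+143+44=257, FN=117+123+123=363 → 782/1402 = 0.5578
Highest is class '0' with F1 score = 0.751.

0.751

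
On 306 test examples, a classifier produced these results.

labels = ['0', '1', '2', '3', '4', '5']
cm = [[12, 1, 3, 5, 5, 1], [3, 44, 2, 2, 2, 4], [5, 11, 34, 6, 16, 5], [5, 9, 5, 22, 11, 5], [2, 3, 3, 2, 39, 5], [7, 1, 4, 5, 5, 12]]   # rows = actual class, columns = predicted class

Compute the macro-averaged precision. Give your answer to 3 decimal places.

Per-class precision (TP/(TP+FP)):
  0: TP=12, FP=3+5+5+2+7=22 → 12/34 = 0.3529
  1: TP=44, FP=1+11+9+3+1=25 → 44/69 = 0.6377
  2: TP=34, FP=3+2+5+3+4=17 → 34/51 = 0.6667
  3: TP=22, FP=5+2+6+2+5=20 → 22/42 = 0.5238
  4: TP=39, FP=5+2+16+11+5=39 → 39/78 = 0.5000
  5: TP=12, FP=1+4+5+5+5=20 → 12/32 = 0.3750
Macro-precision = mean = (0.3529 + 0.6377 + 0.6667 + 0.5238 + 0.5000 + 0.3750) / 6 = 0.509

0.509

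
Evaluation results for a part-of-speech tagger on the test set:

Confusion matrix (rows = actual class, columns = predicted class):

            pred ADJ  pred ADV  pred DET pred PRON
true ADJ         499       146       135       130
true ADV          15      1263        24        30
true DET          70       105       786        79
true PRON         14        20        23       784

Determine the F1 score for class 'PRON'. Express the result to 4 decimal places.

0.8412

One-vs-rest for 'PRON': TP = diagonal; FP = other classes predicted 'PRON'; FN = 'PRON' predicted as other.
F1 score = 2·TP/(2·TP+FP+FN).
PRON: TP=784, FP=130+30+79=239, FN=14+20+23=57 → 1568/1864 = 0.84120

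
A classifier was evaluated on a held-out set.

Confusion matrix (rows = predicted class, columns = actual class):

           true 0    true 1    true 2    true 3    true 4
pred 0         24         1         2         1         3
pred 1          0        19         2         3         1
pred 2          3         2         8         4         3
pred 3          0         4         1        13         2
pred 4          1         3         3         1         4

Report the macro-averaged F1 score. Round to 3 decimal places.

Per-class F1 score (2·TP/(2·TP+FP+FN)):
  0: TP=24, FP=1+2+1+3=7, FN=0+3+0+1=4 → 48/59 = 0.8136
  1: TP=19, FP=0+2+3+1=6, FN=1+2+4+3=10 → 38/54 = 0.7037
  2: TP=8, FP=3+2+4+3=12, FN=2+2+1+3=8 → 16/36 = 0.4444
  3: TP=13, FP=0+4+1+2=7, FN=1+3+4+1=9 → 26/42 = 0.6190
  4: TP=4, FP=1+3+3+1=8, FN=3+1+3+2=9 → 8/25 = 0.3200
Macro-F1 score = mean = (0.8136 + 0.7037 + 0.4444 + 0.6190 + 0.3200) / 5 = 0.580

0.580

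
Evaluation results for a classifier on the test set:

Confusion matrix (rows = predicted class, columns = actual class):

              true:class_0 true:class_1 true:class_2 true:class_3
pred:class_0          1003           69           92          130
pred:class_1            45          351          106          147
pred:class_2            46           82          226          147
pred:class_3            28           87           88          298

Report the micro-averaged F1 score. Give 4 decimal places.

Micro-averaging pools counts across classes: ΣTP=1878, ΣFP=1067, ΣFN=1067.
Micro-F1 score = 2·TP/(2·TP+FP+FN) on pooled counts = 0.6377 (equals overall accuracy in single-label multiclass).

0.6377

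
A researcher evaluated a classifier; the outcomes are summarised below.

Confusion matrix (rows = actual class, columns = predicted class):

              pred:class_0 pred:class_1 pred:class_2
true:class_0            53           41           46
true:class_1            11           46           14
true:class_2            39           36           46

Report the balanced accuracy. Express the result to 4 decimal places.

0.4689

Balanced accuracy = mean of per-class recall.
  class_0: recall = 53/140 = 0.37857
  class_1: recall = 46/71 = 0.64789
  class_2: recall = 46/121 = 0.38017
Mean = (0.37857 + 0.64789 + 0.38017) / 3 = 0.4689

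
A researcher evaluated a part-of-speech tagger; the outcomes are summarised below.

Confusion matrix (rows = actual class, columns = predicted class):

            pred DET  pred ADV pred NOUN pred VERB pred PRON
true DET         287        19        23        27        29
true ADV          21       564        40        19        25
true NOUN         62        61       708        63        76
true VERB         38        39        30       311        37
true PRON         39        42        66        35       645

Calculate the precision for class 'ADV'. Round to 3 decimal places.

Treat 'ADV' as positive and all other classes as negative.
precision = TP/(TP+FP).
ADV: TP=564, FP=19+61+39+42=161 → 564/725 = 0.7779

0.778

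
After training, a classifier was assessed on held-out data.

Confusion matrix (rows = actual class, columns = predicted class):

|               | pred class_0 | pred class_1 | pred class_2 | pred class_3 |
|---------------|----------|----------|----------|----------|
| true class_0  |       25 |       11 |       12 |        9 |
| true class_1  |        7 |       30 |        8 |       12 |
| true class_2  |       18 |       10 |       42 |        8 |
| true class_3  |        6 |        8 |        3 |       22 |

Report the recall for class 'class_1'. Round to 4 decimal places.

Treat 'class_1' as positive and all other classes as negative.
recall = TP/(TP+FN).
class_1: TP=30, FN=7+8+12=27 → 30/57 = 0.52632

0.5263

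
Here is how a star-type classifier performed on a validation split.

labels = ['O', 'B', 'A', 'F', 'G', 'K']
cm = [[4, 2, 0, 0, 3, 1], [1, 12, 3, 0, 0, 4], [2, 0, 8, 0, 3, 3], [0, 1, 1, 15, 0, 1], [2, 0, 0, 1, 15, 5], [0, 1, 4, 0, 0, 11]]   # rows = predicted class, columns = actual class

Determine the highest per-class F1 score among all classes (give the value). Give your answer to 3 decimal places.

Per-class F1 score (2·TP/(2·TP+FP+FN)):
  O: TP=4, FP=2+0+0+3+1=6, FN=1+2+0+2+0=5 → 8/19 = 0.4211
  B: TP=12, FP=1+3+0+0+4=8, FN=2+0+1+0+1=4 → 24/36 = 0.6667
  A: TP=8, FP=2+0+0+3+3=8, FN=0+3+1+0+4=8 → 16/32 = 0.5000
  F: TP=15, FP=0+1+1+0+1=3, FN=0+0+0+1+0=1 → 30/34 = 0.8824
  G: TP=15, FP=2+0+0+1+5=8, FN=3+0+3+0+0=6 → 30/44 = 0.6818
  K: TP=11, FP=0+1+4+0+0=5, FN=1+4+3+1+5=14 → 22/41 = 0.5366
Highest is class 'F' with F1 score = 0.882.

0.882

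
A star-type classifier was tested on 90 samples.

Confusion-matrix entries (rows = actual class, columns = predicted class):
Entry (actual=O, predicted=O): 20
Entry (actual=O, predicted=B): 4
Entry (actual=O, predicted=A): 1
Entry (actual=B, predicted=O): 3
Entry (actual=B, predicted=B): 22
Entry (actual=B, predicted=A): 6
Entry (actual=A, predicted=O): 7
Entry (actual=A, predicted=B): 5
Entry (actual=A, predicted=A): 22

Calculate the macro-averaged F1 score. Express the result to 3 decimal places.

Per-class F1 score (2·TP/(2·TP+FP+FN)):
  O: TP=20, FP=3+7=10, FN=4+1=5 → 40/55 = 0.7273
  B: TP=22, FP=4+5=9, FN=3+6=9 → 44/62 = 0.7097
  A: TP=22, FP=1+6=7, FN=7+5=12 → 44/63 = 0.6984
Macro-F1 score = mean = (0.7273 + 0.7097 + 0.6984) / 3 = 0.712

0.712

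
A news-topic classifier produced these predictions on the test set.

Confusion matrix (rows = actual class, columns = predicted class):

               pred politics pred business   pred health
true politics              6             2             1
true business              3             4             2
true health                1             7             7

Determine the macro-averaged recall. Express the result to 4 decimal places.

Per-class recall (TP/(TP+FN)):
  politics: TP=6, FN=2+1=3 → 6/9 = 0.66667
  business: TP=4, FN=3+2=5 → 4/9 = 0.44444
  health: TP=7, FN=1+7=8 → 7/15 = 0.46667
Macro-recall = mean = (0.66667 + 0.44444 + 0.46667) / 3 = 0.5259

0.5259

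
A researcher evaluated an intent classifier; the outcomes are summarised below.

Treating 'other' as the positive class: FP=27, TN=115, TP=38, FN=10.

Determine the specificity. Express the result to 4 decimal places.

0.8099

Specificity = TN/(TN+FP) = 115/(115+27) = 0.8099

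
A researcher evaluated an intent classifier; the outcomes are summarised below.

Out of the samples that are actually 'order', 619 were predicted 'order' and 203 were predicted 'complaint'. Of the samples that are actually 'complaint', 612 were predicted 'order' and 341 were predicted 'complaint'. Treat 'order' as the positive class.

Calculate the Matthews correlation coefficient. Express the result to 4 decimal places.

0.1199

MCC = (TP·TN − FP·FN) / √((TP+FP)(TP+FN)(TN+FP)(TN+FN))
Numerator = 619·341 − 612·203 = 86843
Denominator = √(1231·822·953·544) = √524592009024 = 724287.2421
MCC = 86843 / 724287.2421 = 0.1199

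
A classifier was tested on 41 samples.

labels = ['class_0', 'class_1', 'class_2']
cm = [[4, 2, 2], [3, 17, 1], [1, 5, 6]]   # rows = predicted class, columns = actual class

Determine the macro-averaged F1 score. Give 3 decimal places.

0.609

Per-class F1 score (2·TP/(2·TP+FP+FN)):
  class_0: TP=4, FP=2+2=4, FN=3+1=4 → 8/16 = 0.5000
  class_1: TP=17, FP=3+1=4, FN=2+5=7 → 34/45 = 0.7556
  class_2: TP=6, FP=1+5=6, FN=2+1=3 → 12/21 = 0.5714
Macro-F1 score = mean = (0.5000 + 0.7556 + 0.5714) / 3 = 0.609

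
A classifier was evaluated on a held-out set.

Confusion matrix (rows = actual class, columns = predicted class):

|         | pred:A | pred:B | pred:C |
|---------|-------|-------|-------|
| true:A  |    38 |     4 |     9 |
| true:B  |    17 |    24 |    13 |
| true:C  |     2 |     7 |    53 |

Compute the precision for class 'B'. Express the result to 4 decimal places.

0.6857

Treat 'B' as positive and all other classes as negative.
precision = TP/(TP+FP).
B: TP=24, FP=4+7=11 → 24/35 = 0.68571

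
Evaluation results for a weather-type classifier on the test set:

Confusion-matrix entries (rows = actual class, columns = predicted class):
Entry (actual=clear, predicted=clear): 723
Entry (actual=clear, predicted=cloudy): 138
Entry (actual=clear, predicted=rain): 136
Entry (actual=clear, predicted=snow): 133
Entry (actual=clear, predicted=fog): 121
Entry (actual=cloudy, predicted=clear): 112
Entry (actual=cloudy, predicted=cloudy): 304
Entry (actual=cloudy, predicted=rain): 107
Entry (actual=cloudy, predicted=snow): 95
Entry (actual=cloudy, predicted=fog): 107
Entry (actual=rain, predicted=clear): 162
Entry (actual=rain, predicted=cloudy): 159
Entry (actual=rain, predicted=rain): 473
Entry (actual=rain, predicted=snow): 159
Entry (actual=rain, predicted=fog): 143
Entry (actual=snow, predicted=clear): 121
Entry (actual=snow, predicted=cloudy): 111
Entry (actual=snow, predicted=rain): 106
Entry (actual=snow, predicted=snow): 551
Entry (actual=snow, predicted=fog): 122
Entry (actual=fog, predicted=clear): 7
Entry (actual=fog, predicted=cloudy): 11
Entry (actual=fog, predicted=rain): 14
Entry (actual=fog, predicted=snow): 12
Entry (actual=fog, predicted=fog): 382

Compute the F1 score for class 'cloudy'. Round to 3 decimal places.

One-vs-rest for 'cloudy': TP = diagonal; FP = other classes predicted 'cloudy'; FN = 'cloudy' predicted as other.
F1 score = 2·TP/(2·TP+FP+FN).
cloudy: TP=304, FP=138+159+111+11=419, FN=112+107+95+107=421 → 608/1448 = 0.4199

0.420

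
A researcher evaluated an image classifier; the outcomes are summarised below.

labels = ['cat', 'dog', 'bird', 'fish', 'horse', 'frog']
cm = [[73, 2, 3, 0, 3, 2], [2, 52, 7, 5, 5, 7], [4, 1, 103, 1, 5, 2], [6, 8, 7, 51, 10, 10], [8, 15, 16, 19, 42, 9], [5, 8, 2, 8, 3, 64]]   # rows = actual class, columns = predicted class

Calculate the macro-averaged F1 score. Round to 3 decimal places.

0.667

Per-class F1 score (2·TP/(2·TP+FP+FN)):
  cat: TP=73, FP=2+4+6+8+5=25, FN=2+3+0+3+2=10 → 146/181 = 0.8066
  dog: TP=52, FP=2+1+8+15+8=34, FN=2+7+5+5+7=26 → 104/164 = 0.6341
  bird: TP=103, FP=3+7+7+16+2=35, FN=4+1+1+5+2=13 → 206/254 = 0.8110
  fish: TP=51, FP=0+5+1+19+8=33, FN=6+8+7+10+10=41 → 102/176 = 0.5795
  horse: TP=42, FP=3+5+5+10+3=26, FN=8+15+16+19+9=67 → 84/177 = 0.4746
  frog: TP=64, FP=2+7+2+10+9=30, FN=5+8+2+8+3=26 → 128/184 = 0.6957
Macro-F1 score = mean = (0.8066 + 0.6341 + 0.8110 + 0.5795 + 0.4746 + 0.6957) / 6 = 0.667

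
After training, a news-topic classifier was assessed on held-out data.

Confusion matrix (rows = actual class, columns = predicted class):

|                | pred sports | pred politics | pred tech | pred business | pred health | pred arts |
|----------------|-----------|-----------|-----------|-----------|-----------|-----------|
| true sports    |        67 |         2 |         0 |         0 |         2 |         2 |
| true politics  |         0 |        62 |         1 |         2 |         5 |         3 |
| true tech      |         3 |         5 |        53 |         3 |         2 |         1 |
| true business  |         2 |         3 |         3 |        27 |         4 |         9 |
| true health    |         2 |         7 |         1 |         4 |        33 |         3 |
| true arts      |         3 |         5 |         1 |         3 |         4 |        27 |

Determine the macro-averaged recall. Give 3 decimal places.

0.735

Per-class recall (TP/(TP+FN)):
  sports: TP=67, FN=2+0+0+2+2=6 → 67/73 = 0.9178
  politics: TP=62, FN=0+1+2+5+3=11 → 62/73 = 0.8493
  tech: TP=53, FN=3+5+3+2+1=14 → 53/67 = 0.7910
  business: TP=27, FN=2+3+3+4+9=21 → 27/48 = 0.5625
  health: TP=33, FN=2+7+1+4+3=17 → 33/50 = 0.6600
  arts: TP=27, FN=3+5+1+3+4=16 → 27/43 = 0.6279
Macro-recall = mean = (0.9178 + 0.8493 + 0.7910 + 0.5625 + 0.6600 + 0.6279) / 6 = 0.735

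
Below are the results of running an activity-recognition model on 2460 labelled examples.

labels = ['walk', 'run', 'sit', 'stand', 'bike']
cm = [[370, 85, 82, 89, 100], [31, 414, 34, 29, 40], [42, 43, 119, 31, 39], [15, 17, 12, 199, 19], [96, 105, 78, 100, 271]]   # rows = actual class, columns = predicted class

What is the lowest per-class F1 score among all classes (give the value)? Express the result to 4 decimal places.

0.3973

Per-class F1 score (2·TP/(2·TP+FP+FN)):
  walk: TP=370, FP=31+42+15+96=184, FN=85+82+89+100=356 → 740/1280 = 0.57813
  run: TP=414, FP=85+43+17+105=250, FN=31+34+29+40=134 → 828/1212 = 0.68317
  sit: TP=119, FP=82+34+12+78=206, FN=42+43+31+39=155 → 238/599 = 0.39733
  stand: TP=199, FP=89+29+31+100=249, FN=15+17+12+19=63 → 398/710 = 0.56056
  bike: TP=271, FP=100+40+39+19=198, FN=96+105+78+100=379 → 542/1119 = 0.48436
Lowest is class 'sit' with F1 score = 0.3973.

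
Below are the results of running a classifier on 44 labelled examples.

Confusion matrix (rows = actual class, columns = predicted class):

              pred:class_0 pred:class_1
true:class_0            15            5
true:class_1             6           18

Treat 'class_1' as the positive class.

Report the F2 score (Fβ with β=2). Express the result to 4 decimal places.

0.7563

Fβ = (1+β²)·TP / ((1+β²)·TP + β²·FN + FP), with β²=4
= 5·18 / (5·18 + 4·6 + 5) = 0.7563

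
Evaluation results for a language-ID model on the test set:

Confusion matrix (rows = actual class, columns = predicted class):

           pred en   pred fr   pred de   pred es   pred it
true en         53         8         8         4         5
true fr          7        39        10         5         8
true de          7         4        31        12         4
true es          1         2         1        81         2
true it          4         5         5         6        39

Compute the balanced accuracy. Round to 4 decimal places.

Balanced accuracy = mean of per-class recall.
  en: recall = 53/78 = 0.67949
  fr: recall = 39/69 = 0.56522
  de: recall = 31/58 = 0.53448
  es: recall = 81/87 = 0.93103
  it: recall = 39/59 = 0.66102
Mean = (0.67949 + 0.56522 + 0.53448 + 0.93103 + 0.66102) / 5 = 0.6742

0.6742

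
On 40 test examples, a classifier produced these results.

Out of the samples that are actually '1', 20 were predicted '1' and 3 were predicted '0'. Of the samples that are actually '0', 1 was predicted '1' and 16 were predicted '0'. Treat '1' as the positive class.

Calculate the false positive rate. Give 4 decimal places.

0.0588

FPR = FP/(FP+TN) = 1/(1+16) = 0.0588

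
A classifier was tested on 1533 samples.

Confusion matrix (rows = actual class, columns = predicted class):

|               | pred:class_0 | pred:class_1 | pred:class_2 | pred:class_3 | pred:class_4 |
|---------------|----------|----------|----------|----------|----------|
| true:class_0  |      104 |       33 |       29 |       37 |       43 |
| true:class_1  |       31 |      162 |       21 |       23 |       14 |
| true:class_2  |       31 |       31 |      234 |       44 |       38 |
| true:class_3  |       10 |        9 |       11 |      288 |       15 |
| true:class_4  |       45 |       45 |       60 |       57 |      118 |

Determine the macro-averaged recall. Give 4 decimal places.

Per-class recall (TP/(TP+FN)):
  class_0: TP=104, FN=33+29+37+43=142 → 104/246 = 0.42276
  class_1: TP=162, FN=31+21+23+14=89 → 162/251 = 0.64542
  class_2: TP=234, FN=31+31+44+38=144 → 234/378 = 0.61905
  class_3: TP=288, FN=10+9+11+15=45 → 288/333 = 0.86486
  class_4: TP=118, FN=45+45+60+57=207 → 118/325 = 0.36308
Macro-recall = mean = (0.42276 + 0.64542 + 0.61905 + 0.86486 + 0.36308) / 5 = 0.5830

0.5830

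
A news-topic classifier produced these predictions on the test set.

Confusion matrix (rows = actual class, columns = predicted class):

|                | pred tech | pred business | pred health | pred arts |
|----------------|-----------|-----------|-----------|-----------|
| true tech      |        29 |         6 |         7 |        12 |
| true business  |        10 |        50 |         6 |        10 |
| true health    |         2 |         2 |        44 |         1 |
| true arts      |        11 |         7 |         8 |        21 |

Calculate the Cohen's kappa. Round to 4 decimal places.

0.5133

Observed agreement pₒ = trace/N = 144/226 = 0.63717
Expected agreement pₑ = Σ (rowᵢ·colᵢ)/N² = (54·52 + 76·65 + 49·65 + 47·44)/226² = 0.25454
κ = (pₒ − pₑ)/(1 − pₑ) = (0.63717 − 0.25454)/(1 − 0.25454) = 0.5133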